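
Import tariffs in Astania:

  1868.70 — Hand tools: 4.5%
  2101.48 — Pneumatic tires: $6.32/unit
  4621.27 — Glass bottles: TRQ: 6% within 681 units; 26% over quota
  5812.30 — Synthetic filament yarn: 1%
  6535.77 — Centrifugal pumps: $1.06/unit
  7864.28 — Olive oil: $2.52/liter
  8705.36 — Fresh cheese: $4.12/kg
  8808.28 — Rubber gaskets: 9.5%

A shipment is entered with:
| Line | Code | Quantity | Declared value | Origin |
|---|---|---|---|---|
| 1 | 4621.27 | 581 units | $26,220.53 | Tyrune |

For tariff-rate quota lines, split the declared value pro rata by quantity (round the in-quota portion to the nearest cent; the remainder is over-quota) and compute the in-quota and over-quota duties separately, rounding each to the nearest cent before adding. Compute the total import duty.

Line 1 (4621.27, Tyrune, 581 units, $26,220.53):
Code 4621.27 is under a tariff-rate quota (threshold 681 units). Quantity 581 units is within the quota, so the in-quota rate 6% applies to the full value.
Duty = $26,220.53 × 6% = $1,573.23.

$1,573.23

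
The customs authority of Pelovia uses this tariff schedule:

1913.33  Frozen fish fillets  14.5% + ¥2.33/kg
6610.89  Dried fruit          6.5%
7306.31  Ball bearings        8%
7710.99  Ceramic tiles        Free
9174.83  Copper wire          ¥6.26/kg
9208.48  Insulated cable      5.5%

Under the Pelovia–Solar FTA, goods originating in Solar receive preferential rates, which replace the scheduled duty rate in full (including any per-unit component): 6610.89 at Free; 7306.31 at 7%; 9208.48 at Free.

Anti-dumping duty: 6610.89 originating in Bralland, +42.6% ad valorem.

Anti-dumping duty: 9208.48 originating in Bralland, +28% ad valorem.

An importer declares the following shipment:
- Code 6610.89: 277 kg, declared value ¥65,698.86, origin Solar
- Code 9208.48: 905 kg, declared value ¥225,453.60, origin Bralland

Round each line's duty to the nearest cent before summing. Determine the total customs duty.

¥75,526.96

Line 1 (6610.89, Solar, 277 kg, ¥65,698.86):
Base rate for 6610.89 is 6.5%.
Origin Solar qualifies under the Pelovia–Solar agreement and 6610.89 is covered: preferential rate Free applies instead.
The additional-duty order on 6610.89 targets Bralland, not Solar; it does not apply.
Duty = ¥65,698.86 × 0% = ¥0.00.
Line 2 (9208.48, Bralland, 905 kg, ¥225,453.60):
Base rate for 9208.48 is 5.5%.
9208.48 has an FTA preferential rate, but origin Bralland is not Solar; base rate stands.
Additional duty on 9208.48 from Bralland: +28%. Applied ad valorem rate: 5.5% + 28% = 33.5%.
Duty = ¥225,453.60 × 33.5% = ¥75,526.96.
Total = ¥0.00 + ¥75,526.96 = ¥75,526.96.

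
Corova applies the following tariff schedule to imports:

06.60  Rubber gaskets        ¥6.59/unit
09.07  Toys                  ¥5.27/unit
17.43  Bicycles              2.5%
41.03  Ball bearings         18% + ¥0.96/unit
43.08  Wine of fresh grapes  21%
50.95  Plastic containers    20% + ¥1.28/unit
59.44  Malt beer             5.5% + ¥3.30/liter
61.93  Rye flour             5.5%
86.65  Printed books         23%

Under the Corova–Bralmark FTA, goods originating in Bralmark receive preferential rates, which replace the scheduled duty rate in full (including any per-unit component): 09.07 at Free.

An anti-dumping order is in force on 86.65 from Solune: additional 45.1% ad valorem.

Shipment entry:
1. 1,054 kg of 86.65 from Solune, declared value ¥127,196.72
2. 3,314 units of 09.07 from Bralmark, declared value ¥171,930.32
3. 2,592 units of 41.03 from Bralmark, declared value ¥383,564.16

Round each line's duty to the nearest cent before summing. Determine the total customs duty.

Line 1 (86.65, Solune, 1,054 kg, ¥127,196.72):
Base rate for 86.65 is 23%.
Additional duty on 86.65 from Solune: +45.1%. Applied ad valorem rate: 23% + 45.1% = 68.1%.
Duty = ¥127,196.72 × 68.1% = ¥86,620.97.
Line 2 (09.07, Bralmark, 3,314 units, ¥171,930.32):
Base rate for 09.07 is ¥5.27/unit.
Origin Bralmark qualifies under the Corova–Bralmark agreement and 09.07 is covered: preferential rate Free applies instead.
Duty = ¥171,930.32 × 0% = ¥0.00.
Line 3 (41.03, Bralmark, 2,592 units, ¥383,564.16):
Base rate for 41.03 is 18% + ¥0.96/unit.
Origin Bralmark is the FTA partner but 41.03 is not on the preference list; base rate stands.
Duty = ¥383,564.16 × 18% + 2,592 × ¥0.96 = ¥71,529.87.
Total = ¥86,620.97 + ¥0.00 + ¥71,529.87 = ¥158,150.84.

¥158,150.84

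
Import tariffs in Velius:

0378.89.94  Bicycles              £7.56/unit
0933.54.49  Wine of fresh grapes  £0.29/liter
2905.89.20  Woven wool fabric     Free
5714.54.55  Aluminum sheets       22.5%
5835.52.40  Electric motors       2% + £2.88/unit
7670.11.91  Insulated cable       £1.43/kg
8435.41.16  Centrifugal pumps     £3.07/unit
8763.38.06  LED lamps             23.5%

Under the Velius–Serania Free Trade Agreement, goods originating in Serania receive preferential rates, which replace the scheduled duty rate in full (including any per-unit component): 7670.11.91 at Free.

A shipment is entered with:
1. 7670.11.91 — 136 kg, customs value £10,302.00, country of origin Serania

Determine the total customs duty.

Line 1 (7670.11.91, Serania, 136 kg, £10,302.00):
Base rate for 7670.11.91 is £1.43/kg.
Origin Serania qualifies under the Velius–Serania agreement and 7670.11.91 is covered: preferential rate Free applies instead.
Duty = £10,302.00 × 0% = £0.00.

£0.00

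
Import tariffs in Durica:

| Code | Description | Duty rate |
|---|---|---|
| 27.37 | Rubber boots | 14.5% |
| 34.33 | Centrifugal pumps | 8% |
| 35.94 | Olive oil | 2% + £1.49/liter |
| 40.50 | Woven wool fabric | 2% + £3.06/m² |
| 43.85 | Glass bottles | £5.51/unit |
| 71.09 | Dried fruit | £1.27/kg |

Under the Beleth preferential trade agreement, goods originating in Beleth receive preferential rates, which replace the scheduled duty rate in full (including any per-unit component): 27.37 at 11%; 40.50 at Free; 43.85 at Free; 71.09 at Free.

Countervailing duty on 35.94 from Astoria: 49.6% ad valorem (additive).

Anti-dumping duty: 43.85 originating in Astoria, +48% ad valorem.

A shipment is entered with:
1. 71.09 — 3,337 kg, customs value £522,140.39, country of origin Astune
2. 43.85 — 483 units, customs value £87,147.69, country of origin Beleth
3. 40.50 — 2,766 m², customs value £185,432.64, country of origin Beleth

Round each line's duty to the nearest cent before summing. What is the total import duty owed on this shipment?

Line 1 (71.09, Astune, 3,337 kg, £522,140.39):
Base rate for 71.09 is £1.27/kg.
71.09 has an FTA preferential rate, but origin Astune is not Beleth; base rate stands.
Duty = 3,337 × £1.27 = £4,237.99.
Line 2 (43.85, Beleth, 483 units, £87,147.69):
Base rate for 43.85 is £5.51/unit.
Origin Beleth qualifies under the Durica–Beleth agreement and 43.85 is covered: preferential rate Free applies instead.
The additional-duty order on 43.85 targets Astoria, not Beleth; it does not apply.
Duty = £87,147.69 × 0% = £0.00.
Line 3 (40.50, Beleth, 2,766 m², £185,432.64):
Base rate for 40.50 is 2% + £3.06/m².
Origin Beleth qualifies under the Durica–Beleth agreement and 40.50 is covered: preferential rate Free applies instead.
Duty = £185,432.64 × 0% = £0.00.
Total = £4,237.99 + £0.00 + £0.00 = £4,237.99.

£4,237.99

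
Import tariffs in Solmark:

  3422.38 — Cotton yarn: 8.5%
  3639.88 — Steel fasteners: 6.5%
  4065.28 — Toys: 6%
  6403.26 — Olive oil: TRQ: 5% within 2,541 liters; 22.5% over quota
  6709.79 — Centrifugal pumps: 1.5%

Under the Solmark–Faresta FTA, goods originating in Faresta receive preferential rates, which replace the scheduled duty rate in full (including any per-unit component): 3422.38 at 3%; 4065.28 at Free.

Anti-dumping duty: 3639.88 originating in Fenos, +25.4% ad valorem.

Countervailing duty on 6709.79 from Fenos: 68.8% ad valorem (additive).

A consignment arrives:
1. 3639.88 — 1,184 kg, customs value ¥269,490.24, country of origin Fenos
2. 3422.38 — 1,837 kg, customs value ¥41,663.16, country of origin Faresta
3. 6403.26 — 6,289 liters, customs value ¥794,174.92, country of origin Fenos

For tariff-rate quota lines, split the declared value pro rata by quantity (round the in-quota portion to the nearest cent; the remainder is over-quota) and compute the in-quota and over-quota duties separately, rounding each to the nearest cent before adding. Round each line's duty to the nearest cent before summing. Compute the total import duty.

¥209,753.07

Line 1 (3639.88, Fenos, 1,184 kg, ¥269,490.24):
Base rate for 3639.88 is 6.5%.
Additional duty on 3639.88 from Fenos: +25.4%. Applied ad valorem rate: 6.5% + 25.4% = 31.9%.
Duty = ¥269,490.24 × 31.9% = ¥85,967.39.
Line 2 (3422.38, Faresta, 1,837 kg, ¥41,663.16):
Base rate for 3422.38 is 8.5%.
Origin Faresta qualifies under the Solmark–Faresta agreement and 3422.38 is covered: preferential rate 3% applies instead.
Duty = ¥41,663.16 × 3% = ¥1,249.89.
Line 3 (6403.26, Fenos, 6,289 liters, ¥794,174.92):
Code 6403.26 is under a tariff-rate quota (threshold 2,541 liters). In-quota: 2,541 liters at 5%; over-quota: 3,748 liters at 22.5%.
Pro-rata value split: in-quota = ¥794,174.92 × 2,541/6,289 = ¥320,877.48; over-quota = ¥794,174.92 − ¥320,877.48 = ¥473,297.44.
In-quota duty = ¥320,877.48 × 5% = ¥16,043.87. Over-quota duty = ¥473,297.44 × 22.5% = ¥106,491.92.
Line duty = ¥16,043.87 + ¥106,491.92 = ¥122,535.79.
Total = ¥85,967.39 + ¥1,249.89 + ¥122,535.79 = ¥209,753.07.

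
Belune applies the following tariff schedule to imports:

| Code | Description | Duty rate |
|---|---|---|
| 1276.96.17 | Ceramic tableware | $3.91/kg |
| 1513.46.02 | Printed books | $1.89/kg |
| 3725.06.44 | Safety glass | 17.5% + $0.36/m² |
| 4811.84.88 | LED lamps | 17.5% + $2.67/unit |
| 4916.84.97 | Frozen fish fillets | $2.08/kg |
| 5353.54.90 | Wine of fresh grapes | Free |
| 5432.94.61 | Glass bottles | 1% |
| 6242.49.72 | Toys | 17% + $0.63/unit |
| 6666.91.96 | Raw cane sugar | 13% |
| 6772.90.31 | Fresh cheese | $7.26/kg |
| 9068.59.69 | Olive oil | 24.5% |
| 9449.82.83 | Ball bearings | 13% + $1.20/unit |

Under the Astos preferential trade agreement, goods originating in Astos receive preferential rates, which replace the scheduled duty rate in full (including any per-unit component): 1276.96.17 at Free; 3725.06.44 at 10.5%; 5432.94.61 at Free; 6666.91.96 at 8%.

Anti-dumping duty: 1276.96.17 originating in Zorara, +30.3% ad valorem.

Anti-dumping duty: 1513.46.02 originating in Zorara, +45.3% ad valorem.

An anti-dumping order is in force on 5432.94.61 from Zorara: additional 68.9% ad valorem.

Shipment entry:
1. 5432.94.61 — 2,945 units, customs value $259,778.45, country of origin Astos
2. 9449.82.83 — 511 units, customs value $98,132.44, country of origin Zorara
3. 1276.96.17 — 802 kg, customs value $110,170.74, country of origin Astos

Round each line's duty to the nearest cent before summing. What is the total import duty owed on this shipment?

Line 1 (5432.94.61, Astos, 2,945 units, $259,778.45):
Base rate for 5432.94.61 is 1%.
Origin Astos qualifies under the Belune–Astos agreement and 5432.94.61 is covered: preferential rate Free applies instead.
The additional-duty order on 5432.94.61 targets Zorara, not Astos; it does not apply.
Duty = $259,778.45 × 0% = $0.00.
Line 2 (9449.82.83, Zorara, 511 units, $98,132.44):
Base rate for 9449.82.83 is 13% + $1.20/unit.
Duty = $98,132.44 × 13% + 511 × $1.20 = $13,370.42.
Line 3 (1276.96.17, Astos, 802 kg, $110,170.74):
Base rate for 1276.96.17 is $3.91/kg.
Origin Astos qualifies under the Belune–Astos agreement and 1276.96.17 is covered: preferential rate Free applies instead.
The additional-duty order on 1276.96.17 targets Zorara, not Astos; it does not apply.
Duty = $110,170.74 × 0% = $0.00.
Total = $0.00 + $13,370.42 + $0.00 = $13,370.42.

$13,370.42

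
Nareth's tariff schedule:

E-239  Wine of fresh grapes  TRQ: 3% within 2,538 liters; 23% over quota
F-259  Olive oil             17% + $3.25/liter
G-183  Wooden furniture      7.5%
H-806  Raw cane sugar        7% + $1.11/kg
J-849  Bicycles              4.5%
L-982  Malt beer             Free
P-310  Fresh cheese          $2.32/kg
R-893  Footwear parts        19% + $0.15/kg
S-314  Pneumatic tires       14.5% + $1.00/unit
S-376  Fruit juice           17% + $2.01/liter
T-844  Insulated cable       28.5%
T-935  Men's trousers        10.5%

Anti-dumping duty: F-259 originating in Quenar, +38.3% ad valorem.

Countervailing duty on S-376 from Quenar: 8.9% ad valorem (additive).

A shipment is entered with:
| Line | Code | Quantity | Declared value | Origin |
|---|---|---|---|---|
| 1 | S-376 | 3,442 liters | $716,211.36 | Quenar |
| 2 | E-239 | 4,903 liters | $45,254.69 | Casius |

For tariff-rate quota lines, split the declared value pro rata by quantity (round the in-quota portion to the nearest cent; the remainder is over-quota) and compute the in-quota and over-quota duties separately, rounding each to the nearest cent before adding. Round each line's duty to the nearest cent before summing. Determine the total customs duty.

$198,140.59

Line 1 (S-376, Quenar, 3,442 liters, $716,211.36):
Base rate for S-376 is 17% + $2.01/liter.
Additional duty on S-376 from Quenar: +8.9%. Applied ad valorem rate: 17% + 8.9% = 25.9%.
Duty = $716,211.36 × 25.9% + 3,442 × $2.01 = $192,417.16.
Line 2 (E-239, Casius, 4,903 liters, $45,254.69):
Code E-239 is under a tariff-rate quota (threshold 2,538 liters). In-quota: 2,538 liters at 3%; over-quota: 2,365 liters at 23%.
Pro-rata value split: in-quota = $45,254.69 × 2,538/4,903 = $23,425.74; over-quota = $45,254.69 − $23,425.74 = $21,828.95.
In-quota duty = $23,425.74 × 3% = $702.77. Over-quota duty = $21,828.95 × 23% = $5,020.66.
Line duty = $702.77 + $5,020.66 = $5,723.43.
Total = $192,417.16 + $5,723.43 = $198,140.59.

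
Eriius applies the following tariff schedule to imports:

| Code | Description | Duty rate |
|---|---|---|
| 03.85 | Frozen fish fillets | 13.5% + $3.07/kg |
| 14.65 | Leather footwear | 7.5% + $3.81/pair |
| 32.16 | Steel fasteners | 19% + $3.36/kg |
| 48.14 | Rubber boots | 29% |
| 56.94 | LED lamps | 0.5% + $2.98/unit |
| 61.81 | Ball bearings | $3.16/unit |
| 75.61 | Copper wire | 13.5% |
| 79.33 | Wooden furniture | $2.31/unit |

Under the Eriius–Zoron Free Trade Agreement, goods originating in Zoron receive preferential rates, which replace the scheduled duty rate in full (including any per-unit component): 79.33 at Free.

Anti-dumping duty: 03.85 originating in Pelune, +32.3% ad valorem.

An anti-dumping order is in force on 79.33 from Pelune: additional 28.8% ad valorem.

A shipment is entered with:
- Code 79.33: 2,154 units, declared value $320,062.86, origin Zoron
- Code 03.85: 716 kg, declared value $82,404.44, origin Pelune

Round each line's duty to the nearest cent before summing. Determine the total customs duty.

Line 1 (79.33, Zoron, 2,154 units, $320,062.86):
Base rate for 79.33 is $2.31/unit.
Origin Zoron qualifies under the Eriius–Zoron agreement and 79.33 is covered: preferential rate Free applies instead.
The additional-duty order on 79.33 targets Pelune, not Zoron; it does not apply.
Duty = $320,062.86 × 0% = $0.00.
Line 2 (03.85, Pelune, 716 kg, $82,404.44):
Base rate for 03.85 is 13.5% + $3.07/kg.
Additional duty on 03.85 from Pelune: +32.3%. Applied ad valorem rate: 13.5% + 32.3% = 45.8%.
Duty = $82,404.44 × 45.8% + 716 × $3.07 = $39,939.35.
Total = $0.00 + $39,939.35 = $39,939.35.

$39,939.35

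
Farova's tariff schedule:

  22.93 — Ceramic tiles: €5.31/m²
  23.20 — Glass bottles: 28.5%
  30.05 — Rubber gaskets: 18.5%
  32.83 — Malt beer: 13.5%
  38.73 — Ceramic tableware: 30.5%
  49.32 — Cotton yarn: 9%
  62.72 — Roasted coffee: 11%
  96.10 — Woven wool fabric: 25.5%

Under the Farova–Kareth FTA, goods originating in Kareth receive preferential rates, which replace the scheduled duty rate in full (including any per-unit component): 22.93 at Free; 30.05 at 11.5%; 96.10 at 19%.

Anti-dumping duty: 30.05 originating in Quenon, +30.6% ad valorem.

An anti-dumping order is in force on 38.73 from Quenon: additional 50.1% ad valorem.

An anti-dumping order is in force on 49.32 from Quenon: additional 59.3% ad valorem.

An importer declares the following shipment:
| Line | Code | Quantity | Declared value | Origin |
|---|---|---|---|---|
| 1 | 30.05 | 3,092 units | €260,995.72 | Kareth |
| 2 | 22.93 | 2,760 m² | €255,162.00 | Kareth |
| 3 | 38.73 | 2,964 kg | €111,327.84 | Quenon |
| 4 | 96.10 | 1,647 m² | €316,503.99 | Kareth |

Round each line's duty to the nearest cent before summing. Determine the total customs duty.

Line 1 (30.05, Kareth, 3,092 units, €260,995.72):
Base rate for 30.05 is 18.5%.
Origin Kareth qualifies under the Farova–Kareth agreement and 30.05 is covered: preferential rate 11.5% applies instead.
The additional-duty order on 30.05 targets Quenon, not Kareth; it does not apply.
Duty = €260,995.72 × 11.5% = €30,014.51.
Line 2 (22.93, Kareth, 2,760 m², €255,162.00):
Base rate for 22.93 is €5.31/m².
Origin Kareth qualifies under the Farova–Kareth agreement and 22.93 is covered: preferential rate Free applies instead.
Duty = €255,162.00 × 0% = €0.00.
Line 3 (38.73, Quenon, 2,964 kg, €111,327.84):
Base rate for 38.73 is 30.5%.
Additional duty on 38.73 from Quenon: +50.1%. Applied ad valorem rate: 30.5% + 50.1% = 80.6%.
Duty = €111,327.84 × 80.6% = €89,730.24.
Line 4 (96.10, Kareth, 1,647 m², €316,503.99):
Base rate for 96.10 is 25.5%.
Origin Kareth qualifies under the Farova–Kareth agreement and 96.10 is covered: preferential rate 19% applies instead.
Duty = €316,503.99 × 19% = €60,135.76.
Total = €30,014.51 + €0.00 + €89,730.24 + €60,135.76 = €179,880.51.

€179,880.51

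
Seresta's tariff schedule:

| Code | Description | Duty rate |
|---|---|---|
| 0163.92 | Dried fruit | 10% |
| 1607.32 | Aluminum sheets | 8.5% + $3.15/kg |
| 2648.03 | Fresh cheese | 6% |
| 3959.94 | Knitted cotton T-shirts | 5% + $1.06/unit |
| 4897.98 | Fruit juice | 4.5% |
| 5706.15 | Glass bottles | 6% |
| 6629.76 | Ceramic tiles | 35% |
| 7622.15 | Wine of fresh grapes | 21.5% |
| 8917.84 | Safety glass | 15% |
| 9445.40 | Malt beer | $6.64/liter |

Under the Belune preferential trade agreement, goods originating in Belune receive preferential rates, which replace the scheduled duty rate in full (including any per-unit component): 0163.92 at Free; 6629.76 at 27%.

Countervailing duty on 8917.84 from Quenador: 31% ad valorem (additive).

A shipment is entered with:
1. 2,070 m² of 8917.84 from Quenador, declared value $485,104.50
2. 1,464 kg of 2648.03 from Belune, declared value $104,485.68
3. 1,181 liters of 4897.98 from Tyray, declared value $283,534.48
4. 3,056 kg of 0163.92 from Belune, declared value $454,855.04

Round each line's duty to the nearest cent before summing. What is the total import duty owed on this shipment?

$242,176.26

Line 1 (8917.84, Quenador, 2,070 m², $485,104.50):
Base rate for 8917.84 is 15%.
Additional duty on 8917.84 from Quenador: +31%. Applied ad valorem rate: 15% + 31% = 46%.
Duty = $485,104.50 × 46% = $223,148.07.
Line 2 (2648.03, Belune, 1,464 kg, $104,485.68):
Base rate for 2648.03 is 6%.
Origin Belune is the FTA partner but 2648.03 is not on the preference list; base rate stands.
Duty = $104,485.68 × 6% = $6,269.14.
Line 3 (4897.98, Tyray, 1,181 liters, $283,534.48):
Base rate for 4897.98 is 4.5%.
Duty = $283,534.48 × 4.5% = $12,759.05.
Line 4 (0163.92, Belune, 3,056 kg, $454,855.04):
Base rate for 0163.92 is 10%.
Origin Belune qualifies under the Seresta–Belune agreement and 0163.92 is covered: preferential rate Free applies instead.
Duty = $454,855.04 × 0% = $0.00.
Total = $223,148.07 + $6,269.14 + $12,759.05 + $0.00 = $242,176.26.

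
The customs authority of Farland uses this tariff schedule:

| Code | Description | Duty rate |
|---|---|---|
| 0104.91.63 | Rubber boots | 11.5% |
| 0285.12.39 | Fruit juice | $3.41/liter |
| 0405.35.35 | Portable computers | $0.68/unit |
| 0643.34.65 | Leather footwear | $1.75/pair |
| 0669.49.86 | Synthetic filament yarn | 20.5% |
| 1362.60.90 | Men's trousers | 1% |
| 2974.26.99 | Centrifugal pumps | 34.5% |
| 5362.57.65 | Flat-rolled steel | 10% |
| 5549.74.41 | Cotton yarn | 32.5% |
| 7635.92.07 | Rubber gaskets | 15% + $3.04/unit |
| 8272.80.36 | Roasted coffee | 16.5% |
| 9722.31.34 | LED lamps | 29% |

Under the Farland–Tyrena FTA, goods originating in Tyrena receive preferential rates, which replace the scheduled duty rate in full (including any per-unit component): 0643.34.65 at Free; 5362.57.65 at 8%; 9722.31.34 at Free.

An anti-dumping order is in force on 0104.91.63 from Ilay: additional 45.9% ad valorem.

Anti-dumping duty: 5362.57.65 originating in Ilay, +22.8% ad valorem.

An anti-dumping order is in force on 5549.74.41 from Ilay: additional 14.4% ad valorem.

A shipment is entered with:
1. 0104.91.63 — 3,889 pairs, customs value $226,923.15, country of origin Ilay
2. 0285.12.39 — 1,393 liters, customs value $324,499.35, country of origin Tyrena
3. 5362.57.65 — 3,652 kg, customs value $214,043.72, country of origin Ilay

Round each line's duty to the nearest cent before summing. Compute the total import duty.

$205,210.36

Line 1 (0104.91.63, Ilay, 3,889 pairs, $226,923.15):
Base rate for 0104.91.63 is 11.5%.
Additional duty on 0104.91.63 from Ilay: +45.9%. Applied ad valorem rate: 11.5% + 45.9% = 57.4%.
Duty = $226,923.15 × 57.4% = $130,253.89.
Line 2 (0285.12.39, Tyrena, 1,393 liters, $324,499.35):
Base rate for 0285.12.39 is $3.41/liter.
Origin Tyrena is the FTA partner but 0285.12.39 is not on the preference list; base rate stands.
Duty = 1,393 × $3.41 = $4,750.13.
Line 3 (5362.57.65, Ilay, 3,652 kg, $214,043.72):
Base rate for 5362.57.65 is 10%.
5362.57.65 has an FTA preferential rate, but origin Ilay is not Tyrena; base rate stands.
Additional duty on 5362.57.65 from Ilay: +22.8%. Applied ad valorem rate: 10% + 22.8% = 32.8%.
Duty = $214,043.72 × 32.8% = $70,206.34.
Total = $130,253.89 + $4,750.13 + $70,206.34 = $205,210.36.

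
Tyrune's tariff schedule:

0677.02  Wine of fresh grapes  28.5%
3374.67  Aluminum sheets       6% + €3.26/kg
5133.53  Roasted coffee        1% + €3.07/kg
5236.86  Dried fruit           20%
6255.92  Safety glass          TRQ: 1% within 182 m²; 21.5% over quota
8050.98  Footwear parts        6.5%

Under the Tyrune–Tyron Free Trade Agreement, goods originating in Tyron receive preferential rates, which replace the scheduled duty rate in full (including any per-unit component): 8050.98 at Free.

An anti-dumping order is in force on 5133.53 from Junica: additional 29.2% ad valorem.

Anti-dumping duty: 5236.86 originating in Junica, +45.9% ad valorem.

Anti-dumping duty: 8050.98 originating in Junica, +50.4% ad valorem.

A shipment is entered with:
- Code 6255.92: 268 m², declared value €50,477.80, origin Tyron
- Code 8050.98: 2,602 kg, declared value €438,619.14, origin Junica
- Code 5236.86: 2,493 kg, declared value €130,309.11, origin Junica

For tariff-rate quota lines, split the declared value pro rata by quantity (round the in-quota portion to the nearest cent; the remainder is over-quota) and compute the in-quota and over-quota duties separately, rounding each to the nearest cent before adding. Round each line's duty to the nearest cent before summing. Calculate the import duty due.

Line 1 (6255.92, Tyron, 268 m², €50,477.80):
Code 6255.92 is under a tariff-rate quota (threshold 182 m²). In-quota: 182 m² at 1%; over-quota: 86 m² at 21.5%.
Pro-rata value split: in-quota = €50,477.80 × 182/268 = €34,279.70; over-quota = €50,477.80 − €34,279.70 = €16,198.10.
In-quota duty = €34,279.70 × 1% = €342.80. Over-quota duty = €16,198.10 × 21.5% = €3,482.59.
Line duty = €342.80 + €3,482.59 = €3,825.39.
Line 2 (8050.98, Junica, 2,602 kg, €438,619.14):
Base rate for 8050.98 is 6.5%.
8050.98 has an FTA preferential rate, but origin Junica is not Tyron; base rate stands.
Additional duty on 8050.98 from Junica: +50.4%. Applied ad valorem rate: 6.5% + 50.4% = 56.9%.
Duty = €438,619.14 × 56.9% = €249,574.29.
Line 3 (5236.86, Junica, 2,493 kg, €130,309.11):
Base rate for 5236.86 is 20%.
Additional duty on 5236.86 from Junica: +45.9%. Applied ad valorem rate: 20% + 45.9% = 65.9%.
Duty = €130,309.11 × 65.9% = €85,873.70.
Total = €3,825.39 + €249,574.29 + €85,873.70 = €339,273.38.

€339,273.38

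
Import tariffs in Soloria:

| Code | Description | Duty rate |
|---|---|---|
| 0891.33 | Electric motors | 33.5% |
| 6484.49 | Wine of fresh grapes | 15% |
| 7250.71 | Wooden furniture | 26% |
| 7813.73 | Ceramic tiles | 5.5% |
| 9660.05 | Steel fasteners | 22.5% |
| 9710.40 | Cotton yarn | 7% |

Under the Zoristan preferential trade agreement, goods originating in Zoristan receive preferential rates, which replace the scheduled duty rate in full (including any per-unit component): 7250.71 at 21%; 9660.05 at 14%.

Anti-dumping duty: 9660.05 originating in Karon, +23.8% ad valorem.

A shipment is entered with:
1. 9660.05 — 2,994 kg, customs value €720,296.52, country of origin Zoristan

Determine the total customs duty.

€100,841.51

Line 1 (9660.05, Zoristan, 2,994 kg, €720,296.52):
Base rate for 9660.05 is 22.5%.
Origin Zoristan qualifies under the Soloria–Zoristan agreement and 9660.05 is covered: preferential rate 14% applies instead.
The additional-duty order on 9660.05 targets Karon, not Zoristan; it does not apply.
Duty = €720,296.52 × 14% = €100,841.51.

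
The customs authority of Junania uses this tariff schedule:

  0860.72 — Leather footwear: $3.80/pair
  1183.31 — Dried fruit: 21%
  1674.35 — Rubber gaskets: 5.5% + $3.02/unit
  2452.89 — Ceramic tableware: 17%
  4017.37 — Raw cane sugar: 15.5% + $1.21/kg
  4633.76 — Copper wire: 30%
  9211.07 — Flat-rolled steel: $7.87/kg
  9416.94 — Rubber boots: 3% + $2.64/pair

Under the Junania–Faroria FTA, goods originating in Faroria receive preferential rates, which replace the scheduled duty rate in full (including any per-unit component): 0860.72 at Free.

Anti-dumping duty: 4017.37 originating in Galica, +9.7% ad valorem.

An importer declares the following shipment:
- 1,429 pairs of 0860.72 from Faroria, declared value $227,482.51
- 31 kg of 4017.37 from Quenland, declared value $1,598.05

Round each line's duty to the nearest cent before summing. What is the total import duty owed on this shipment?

$285.21

Line 1 (0860.72, Faroria, 1,429 pairs, $227,482.51):
Base rate for 0860.72 is $3.80/pair.
Origin Faroria qualifies under the Junania–Faroria agreement and 0860.72 is covered: preferential rate Free applies instead.
Duty = $227,482.51 × 0% = $0.00.
Line 2 (4017.37, Quenland, 31 kg, $1,598.05):
Base rate for 4017.37 is 15.5% + $1.21/kg.
The additional-duty order on 4017.37 targets Galica, not Quenland; it does not apply.
Duty = $1,598.05 × 15.5% + 31 × $1.21 = $285.21.
Total = $0.00 + $285.21 = $285.21.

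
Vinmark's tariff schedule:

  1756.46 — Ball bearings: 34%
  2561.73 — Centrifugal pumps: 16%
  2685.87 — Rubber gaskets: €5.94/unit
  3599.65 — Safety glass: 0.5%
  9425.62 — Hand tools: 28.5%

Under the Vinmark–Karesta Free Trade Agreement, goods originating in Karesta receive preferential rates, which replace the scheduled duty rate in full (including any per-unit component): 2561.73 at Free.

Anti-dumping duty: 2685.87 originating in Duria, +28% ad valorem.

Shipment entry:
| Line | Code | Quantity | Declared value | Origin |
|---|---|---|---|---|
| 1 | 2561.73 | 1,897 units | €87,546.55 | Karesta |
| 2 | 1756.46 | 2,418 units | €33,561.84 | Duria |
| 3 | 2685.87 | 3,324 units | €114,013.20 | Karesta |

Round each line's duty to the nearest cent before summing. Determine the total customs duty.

Line 1 (2561.73, Karesta, 1,897 units, €87,546.55):
Base rate for 2561.73 is 16%.
Origin Karesta qualifies under the Vinmark–Karesta agreement and 2561.73 is covered: preferential rate Free applies instead.
Duty = €87,546.55 × 0% = €0.00.
Line 2 (1756.46, Duria, 2,418 units, €33,561.84):
Base rate for 1756.46 is 34%.
Duty = €33,561.84 × 34% = €11,411.03.
Line 3 (2685.87, Karesta, 3,324 units, €114,013.20):
Base rate for 2685.87 is €5.94/unit.
Origin Karesta is the FTA partner but 2685.87 is not on the preference list; base rate stands.
The additional-duty order on 2685.87 targets Duria, not Karesta; it does not apply.
Duty = 3,324 × €5.94 = €19,744.56.
Total = €0.00 + €11,411.03 + €19,744.56 = €31,155.59.

€31,155.59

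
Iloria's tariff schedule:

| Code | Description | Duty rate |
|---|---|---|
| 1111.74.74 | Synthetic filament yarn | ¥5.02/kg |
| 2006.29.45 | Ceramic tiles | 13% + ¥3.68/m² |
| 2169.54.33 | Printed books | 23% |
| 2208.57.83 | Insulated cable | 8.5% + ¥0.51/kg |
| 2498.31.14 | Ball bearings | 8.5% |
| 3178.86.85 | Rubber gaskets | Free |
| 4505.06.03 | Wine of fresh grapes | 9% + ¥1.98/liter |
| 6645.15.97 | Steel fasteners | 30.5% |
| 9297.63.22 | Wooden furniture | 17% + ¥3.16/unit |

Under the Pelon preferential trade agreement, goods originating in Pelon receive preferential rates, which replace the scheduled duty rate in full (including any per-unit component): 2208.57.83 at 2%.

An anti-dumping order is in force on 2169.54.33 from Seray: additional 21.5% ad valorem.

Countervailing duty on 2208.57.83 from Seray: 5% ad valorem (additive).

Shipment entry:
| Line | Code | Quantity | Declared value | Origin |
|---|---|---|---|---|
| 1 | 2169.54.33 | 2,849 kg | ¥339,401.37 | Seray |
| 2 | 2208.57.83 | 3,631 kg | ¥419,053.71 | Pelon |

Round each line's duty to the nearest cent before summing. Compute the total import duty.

Line 1 (2169.54.33, Seray, 2,849 kg, ¥339,401.37):
Base rate for 2169.54.33 is 23%.
Additional duty on 2169.54.33 from Seray: +21.5%. Applied ad valorem rate: 23% + 21.5% = 44.5%.
Duty = ¥339,401.37 × 44.5% = ¥151,033.61.
Line 2 (2208.57.83, Pelon, 3,631 kg, ¥419,053.71):
Base rate for 2208.57.83 is 8.5% + ¥0.51/kg.
Origin Pelon qualifies under the Iloria–Pelon agreement and 2208.57.83 is covered: preferential rate 2% applies instead.
The additional-duty order on 2208.57.83 targets Seray, not Pelon; it does not apply.
Duty = ¥419,053.71 × 2% = ¥8,381.07.
Total = ¥151,033.61 + ¥8,381.07 = ¥159,414.68.

¥159,414.68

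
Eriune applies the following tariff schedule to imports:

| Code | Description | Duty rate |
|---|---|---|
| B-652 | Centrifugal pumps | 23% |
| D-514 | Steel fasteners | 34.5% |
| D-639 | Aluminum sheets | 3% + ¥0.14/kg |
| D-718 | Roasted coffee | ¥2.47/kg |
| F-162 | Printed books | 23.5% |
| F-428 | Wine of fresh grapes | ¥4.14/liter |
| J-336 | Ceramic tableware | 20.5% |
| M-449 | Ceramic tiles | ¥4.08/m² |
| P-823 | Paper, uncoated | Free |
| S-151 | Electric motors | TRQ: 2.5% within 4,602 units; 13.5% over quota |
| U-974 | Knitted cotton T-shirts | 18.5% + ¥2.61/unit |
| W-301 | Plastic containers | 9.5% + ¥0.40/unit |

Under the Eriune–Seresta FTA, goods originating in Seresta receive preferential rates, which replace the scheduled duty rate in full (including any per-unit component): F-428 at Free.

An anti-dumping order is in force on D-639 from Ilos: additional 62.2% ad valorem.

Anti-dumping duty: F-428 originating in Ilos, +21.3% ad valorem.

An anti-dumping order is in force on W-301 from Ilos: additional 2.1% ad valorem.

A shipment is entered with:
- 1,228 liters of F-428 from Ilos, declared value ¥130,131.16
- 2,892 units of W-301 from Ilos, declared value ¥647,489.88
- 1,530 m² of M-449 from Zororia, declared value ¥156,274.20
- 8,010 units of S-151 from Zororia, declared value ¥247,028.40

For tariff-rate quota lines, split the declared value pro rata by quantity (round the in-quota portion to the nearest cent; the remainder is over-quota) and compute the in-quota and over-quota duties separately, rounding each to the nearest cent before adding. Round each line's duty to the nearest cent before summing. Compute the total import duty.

Line 1 (F-428, Ilos, 1,228 liters, ¥130,131.16):
Base rate for F-428 is ¥4.14/liter.
F-428 has an FTA preferential rate, but origin Ilos is not Seresta; base rate stands.
Additional duty on F-428 from Ilos: +21.3% ad valorem. Applied ad valorem rate = 21.3%.
Duty = ¥130,131.16 × 21.3% + 1,228 × ¥4.14 = ¥32,801.86.
Line 2 (W-301, Ilos, 2,892 units, ¥647,489.88):
Base rate for W-301 is 9.5% + ¥0.40/unit.
Additional duty on W-301 from Ilos: +2.1%. Applied ad valorem rate: 9.5% + 2.1% = 11.6%.
Duty = ¥647,489.88 × 11.6% + 2,892 × ¥0.40 = ¥76,265.63.
Line 3 (M-449, Zororia, 1,530 m², ¥156,274.20):
Base rate for M-449 is ¥4.08/m².
Duty = 1,530 × ¥4.08 = ¥6,242.40.
Line 4 (S-151, Zororia, 8,010 units, ¥247,028.40):
Code S-151 is under a tariff-rate quota (threshold 4,602 units). In-quota: 4,602 units at 2.5%; over-quota: 3,408 units at 13.5%.
Pro-rata value split: in-quota = ¥247,028.40 × 4,602/8,010 = ¥141,925.68; over-quota = ¥247,028.40 − ¥141,925.68 = ¥105,102.72.
In-quota duty = ¥141,925.68 × 2.5% = ¥3,548.14. Over-quota duty = ¥105,102.72 × 13.5% = ¥14,188.87.
Line duty = ¥3,548.14 + ¥14,188.87 = ¥17,737.01.
Total = ¥32,801.86 + ¥76,265.63 + ¥6,242.40 + ¥17,737.01 = ¥133,046.90.

¥133,046.90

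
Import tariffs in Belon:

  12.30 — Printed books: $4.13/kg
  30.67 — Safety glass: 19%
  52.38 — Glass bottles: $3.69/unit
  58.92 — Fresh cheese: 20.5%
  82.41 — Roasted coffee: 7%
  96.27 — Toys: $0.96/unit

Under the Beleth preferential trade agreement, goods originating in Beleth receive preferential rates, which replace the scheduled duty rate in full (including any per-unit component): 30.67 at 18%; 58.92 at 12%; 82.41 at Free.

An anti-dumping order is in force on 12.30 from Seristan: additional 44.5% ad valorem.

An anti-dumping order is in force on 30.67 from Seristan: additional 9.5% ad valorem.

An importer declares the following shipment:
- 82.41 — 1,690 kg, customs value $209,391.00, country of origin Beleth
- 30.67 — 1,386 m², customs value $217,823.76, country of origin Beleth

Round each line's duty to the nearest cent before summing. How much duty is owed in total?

Line 1 (82.41, Beleth, 1,690 kg, $209,391.00):
Base rate for 82.41 is 7%.
Origin Beleth qualifies under the Belon–Beleth agreement and 82.41 is covered: preferential rate Free applies instead.
Duty = $209,391.00 × 0% = $0.00.
Line 2 (30.67, Beleth, 1,386 m², $217,823.76):
Base rate for 30.67 is 19%.
Origin Beleth qualifies under the Belon–Beleth agreement and 30.67 is covered: preferential rate 18% applies instead.
The additional-duty order on 30.67 targets Seristan, not Beleth; it does not apply.
Duty = $217,823.76 × 18% = $39,208.28.
Total = $0.00 + $39,208.28 = $39,208.28.

$39,208.28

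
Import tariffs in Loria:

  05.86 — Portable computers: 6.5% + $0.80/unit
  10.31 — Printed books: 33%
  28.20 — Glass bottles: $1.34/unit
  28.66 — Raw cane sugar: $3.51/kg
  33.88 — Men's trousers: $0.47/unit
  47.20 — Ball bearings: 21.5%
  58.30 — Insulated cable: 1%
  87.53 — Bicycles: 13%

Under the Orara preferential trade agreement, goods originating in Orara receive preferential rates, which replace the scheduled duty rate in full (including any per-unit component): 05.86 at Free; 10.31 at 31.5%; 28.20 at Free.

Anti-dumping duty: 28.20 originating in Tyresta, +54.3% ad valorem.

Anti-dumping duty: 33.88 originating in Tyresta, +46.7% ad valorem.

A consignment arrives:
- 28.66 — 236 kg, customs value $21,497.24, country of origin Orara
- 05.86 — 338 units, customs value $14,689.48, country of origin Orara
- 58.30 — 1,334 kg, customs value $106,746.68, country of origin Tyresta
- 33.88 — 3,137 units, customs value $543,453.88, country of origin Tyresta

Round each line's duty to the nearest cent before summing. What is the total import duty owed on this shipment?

$257,163.18

Line 1 (28.66, Orara, 236 kg, $21,497.24):
Base rate for 28.66 is $3.51/kg.
Origin Orara is the FTA partner but 28.66 is not on the preference list; base rate stands.
Duty = 236 × $3.51 = $828.36.
Line 2 (05.86, Orara, 338 units, $14,689.48):
Base rate for 05.86 is 6.5% + $0.80/unit.
Origin Orara qualifies under the Loria–Orara agreement and 05.86 is covered: preferential rate Free applies instead.
Duty = $14,689.48 × 0% = $0.00.
Line 3 (58.30, Tyresta, 1,334 kg, $106,746.68):
Base rate for 58.30 is 1%.
Duty = $106,746.68 × 1% = $1,067.47.
Line 4 (33.88, Tyresta, 3,137 units, $543,453.88):
Base rate for 33.88 is $0.47/unit.
Additional duty on 33.88 from Tyresta: +46.7% ad valorem. Applied ad valorem rate = 46.7%.
Duty = $543,453.88 × 46.7% + 3,137 × $0.47 = $255,267.35.
Total = $828.36 + $0.00 + $1,067.47 + $255,267.35 = $257,163.18.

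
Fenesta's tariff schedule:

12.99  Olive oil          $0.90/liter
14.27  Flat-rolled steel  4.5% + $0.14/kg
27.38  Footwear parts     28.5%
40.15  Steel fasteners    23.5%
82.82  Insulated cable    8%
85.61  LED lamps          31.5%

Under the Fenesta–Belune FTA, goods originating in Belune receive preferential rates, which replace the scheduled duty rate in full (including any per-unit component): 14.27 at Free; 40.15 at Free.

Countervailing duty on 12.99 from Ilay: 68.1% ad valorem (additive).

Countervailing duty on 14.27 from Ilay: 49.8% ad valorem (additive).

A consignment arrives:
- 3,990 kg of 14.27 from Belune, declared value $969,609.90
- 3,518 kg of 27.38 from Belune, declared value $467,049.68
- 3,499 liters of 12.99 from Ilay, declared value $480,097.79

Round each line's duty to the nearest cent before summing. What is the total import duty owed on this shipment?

Line 1 (14.27, Belune, 3,990 kg, $969,609.90):
Base rate for 14.27 is 4.5% + $0.14/kg.
Origin Belune qualifies under the Fenesta–Belune agreement and 14.27 is covered: preferential rate Free applies instead.
The additional-duty order on 14.27 targets Ilay, not Belune; it does not apply.
Duty = $969,609.90 × 0% = $0.00.
Line 2 (27.38, Belune, 3,518 kg, $467,049.68):
Base rate for 27.38 is 28.5%.
Origin Belune is the FTA partner but 27.38 is not on the preference list; base rate stands.
Duty = $467,049.68 × 28.5% = $133,109.16.
Line 3 (12.99, Ilay, 3,499 liters, $480,097.79):
Base rate for 12.99 is $0.90/liter.
Additional duty on 12.99 from Ilay: +68.1% ad valorem. Applied ad valorem rate = 68.1%.
Duty = $480,097.79 × 68.1% + 3,499 × $0.90 = $330,095.69.
Total = $0.00 + $133,109.16 + $330,095.69 = $463,204.85.

$463,204.85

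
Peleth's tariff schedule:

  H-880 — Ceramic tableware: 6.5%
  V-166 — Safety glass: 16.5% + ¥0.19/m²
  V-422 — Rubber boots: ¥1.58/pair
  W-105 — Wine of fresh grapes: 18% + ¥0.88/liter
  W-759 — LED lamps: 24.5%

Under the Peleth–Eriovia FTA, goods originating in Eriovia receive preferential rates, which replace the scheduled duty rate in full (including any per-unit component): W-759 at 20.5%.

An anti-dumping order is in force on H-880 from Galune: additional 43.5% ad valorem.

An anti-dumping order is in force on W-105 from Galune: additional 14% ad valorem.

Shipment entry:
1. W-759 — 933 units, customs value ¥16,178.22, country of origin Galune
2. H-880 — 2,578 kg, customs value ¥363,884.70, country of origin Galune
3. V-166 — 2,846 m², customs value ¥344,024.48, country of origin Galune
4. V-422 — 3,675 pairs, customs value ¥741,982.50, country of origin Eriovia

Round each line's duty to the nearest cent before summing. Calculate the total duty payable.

Line 1 (W-759, Galune, 933 units, ¥16,178.22):
Base rate for W-759 is 24.5%.
W-759 has an FTA preferential rate, but origin Galune is not Eriovia; base rate stands.
Duty = ¥16,178.22 × 24.5% = ¥3,963.66.
Line 2 (H-880, Galune, 2,578 kg, ¥363,884.70):
Base rate for H-880 is 6.5%.
Additional duty on H-880 from Galune: +43.5%. Applied ad valorem rate: 6.5% + 43.5% = 50%.
Duty = ¥363,884.70 × 50% = ¥181,942.35.
Line 3 (V-166, Galune, 2,846 m², ¥344,024.48):
Base rate for V-166 is 16.5% + ¥0.19/m².
Duty = ¥344,024.48 × 16.5% + 2,846 × ¥0.19 = ¥57,304.78.
Line 4 (V-422, Eriovia, 3,675 pairs, ¥741,982.50):
Base rate for V-422 is ¥1.58/pair.
Origin Eriovia is the FTA partner but V-422 is not on the preference list; base rate stands.
Duty = 3,675 × ¥1.58 = ¥5,806.50.
Total = ¥3,963.66 + ¥181,942.35 + ¥57,304.78 + ¥5,806.50 = ¥249,017.29.

¥249,017.29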